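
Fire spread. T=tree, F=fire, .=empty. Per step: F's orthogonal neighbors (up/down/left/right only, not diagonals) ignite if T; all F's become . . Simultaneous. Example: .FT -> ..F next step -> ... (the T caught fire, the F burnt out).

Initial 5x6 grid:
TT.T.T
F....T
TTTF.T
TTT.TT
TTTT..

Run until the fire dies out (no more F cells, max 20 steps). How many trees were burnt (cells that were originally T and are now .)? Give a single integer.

Answer: 12

Derivation:
Step 1: +3 fires, +2 burnt (F count now 3)
Step 2: +4 fires, +3 burnt (F count now 4)
Step 3: +3 fires, +4 burnt (F count now 3)
Step 4: +2 fires, +3 burnt (F count now 2)
Step 5: +0 fires, +2 burnt (F count now 0)
Fire out after step 5
Initially T: 18, now '.': 24
Total burnt (originally-T cells now '.'): 12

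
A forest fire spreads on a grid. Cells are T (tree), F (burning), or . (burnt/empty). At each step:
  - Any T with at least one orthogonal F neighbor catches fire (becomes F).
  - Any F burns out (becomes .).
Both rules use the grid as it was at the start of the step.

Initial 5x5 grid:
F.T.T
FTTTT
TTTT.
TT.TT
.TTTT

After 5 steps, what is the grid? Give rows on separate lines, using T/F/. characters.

Step 1: 2 trees catch fire, 2 burn out
  ..T.T
  .FTTT
  FTTT.
  TT.TT
  .TTTT
Step 2: 3 trees catch fire, 2 burn out
  ..T.T
  ..FTT
  .FTT.
  FT.TT
  .TTTT
Step 3: 4 trees catch fire, 3 burn out
  ..F.T
  ...FT
  ..FT.
  .F.TT
  .TTTT
Step 4: 3 trees catch fire, 4 burn out
  ....T
  ....F
  ...F.
  ...TT
  .FTTT
Step 5: 3 trees catch fire, 3 burn out
  ....F
  .....
  .....
  ...FT
  ..FTT

....F
.....
.....
...FT
..FTT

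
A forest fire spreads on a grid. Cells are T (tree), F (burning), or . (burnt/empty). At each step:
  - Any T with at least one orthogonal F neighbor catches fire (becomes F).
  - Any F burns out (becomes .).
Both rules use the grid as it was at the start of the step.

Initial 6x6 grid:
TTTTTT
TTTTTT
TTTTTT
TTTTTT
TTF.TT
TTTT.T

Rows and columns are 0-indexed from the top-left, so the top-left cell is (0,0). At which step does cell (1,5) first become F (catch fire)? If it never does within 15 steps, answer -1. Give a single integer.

Step 1: cell (1,5)='T' (+3 fires, +1 burnt)
Step 2: cell (1,5)='T' (+6 fires, +3 burnt)
Step 3: cell (1,5)='T' (+6 fires, +6 burnt)
Step 4: cell (1,5)='T' (+7 fires, +6 burnt)
Step 5: cell (1,5)='T' (+6 fires, +7 burnt)
Step 6: cell (1,5)='F' (+4 fires, +6 burnt)
  -> target ignites at step 6
Step 7: cell (1,5)='.' (+1 fires, +4 burnt)
Step 8: cell (1,5)='.' (+0 fires, +1 burnt)
  fire out at step 8

6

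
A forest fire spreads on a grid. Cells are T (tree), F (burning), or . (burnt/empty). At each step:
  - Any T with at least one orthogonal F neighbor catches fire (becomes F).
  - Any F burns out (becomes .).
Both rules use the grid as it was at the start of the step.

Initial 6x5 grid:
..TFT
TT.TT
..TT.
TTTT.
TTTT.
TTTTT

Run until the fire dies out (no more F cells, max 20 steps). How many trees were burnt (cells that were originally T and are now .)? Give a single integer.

Step 1: +3 fires, +1 burnt (F count now 3)
Step 2: +2 fires, +3 burnt (F count now 2)
Step 3: +2 fires, +2 burnt (F count now 2)
Step 4: +2 fires, +2 burnt (F count now 2)
Step 5: +3 fires, +2 burnt (F count now 3)
Step 6: +4 fires, +3 burnt (F count now 4)
Step 7: +2 fires, +4 burnt (F count now 2)
Step 8: +1 fires, +2 burnt (F count now 1)
Step 9: +0 fires, +1 burnt (F count now 0)
Fire out after step 9
Initially T: 21, now '.': 28
Total burnt (originally-T cells now '.'): 19

Answer: 19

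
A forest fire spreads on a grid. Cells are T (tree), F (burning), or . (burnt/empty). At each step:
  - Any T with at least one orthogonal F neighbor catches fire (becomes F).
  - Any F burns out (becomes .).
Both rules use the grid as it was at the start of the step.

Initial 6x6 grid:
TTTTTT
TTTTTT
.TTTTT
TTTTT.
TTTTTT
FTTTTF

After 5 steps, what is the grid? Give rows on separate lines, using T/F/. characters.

Step 1: 4 trees catch fire, 2 burn out
  TTTTTT
  TTTTTT
  .TTTTT
  TTTTT.
  FTTTTF
  .FTTF.
Step 2: 5 trees catch fire, 4 burn out
  TTTTTT
  TTTTTT
  .TTTTT
  FTTTT.
  .FTTF.
  ..FF..
Step 3: 4 trees catch fire, 5 burn out
  TTTTTT
  TTTTTT
  .TTTTT
  .FTTF.
  ..FF..
  ......
Step 4: 4 trees catch fire, 4 burn out
  TTTTTT
  TTTTTT
  .FTTFT
  ..FF..
  ......
  ......
Step 5: 5 trees catch fire, 4 burn out
  TTTTTT
  TFTTFT
  ..FF.F
  ......
  ......
  ......

TTTTTT
TFTTFT
..FF.F
......
......
......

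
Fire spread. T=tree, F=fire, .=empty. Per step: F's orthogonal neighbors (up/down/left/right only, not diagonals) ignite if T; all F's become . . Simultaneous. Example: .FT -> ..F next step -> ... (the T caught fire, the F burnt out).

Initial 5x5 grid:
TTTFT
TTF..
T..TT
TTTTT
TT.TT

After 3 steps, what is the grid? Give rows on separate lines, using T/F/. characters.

Step 1: 3 trees catch fire, 2 burn out
  TTF.F
  TF...
  T..TT
  TTTTT
  TT.TT
Step 2: 2 trees catch fire, 3 burn out
  TF...
  F....
  T..TT
  TTTTT
  TT.TT
Step 3: 2 trees catch fire, 2 burn out
  F....
  .....
  F..TT
  TTTTT
  TT.TT

F....
.....
F..TT
TTTTT
TT.TT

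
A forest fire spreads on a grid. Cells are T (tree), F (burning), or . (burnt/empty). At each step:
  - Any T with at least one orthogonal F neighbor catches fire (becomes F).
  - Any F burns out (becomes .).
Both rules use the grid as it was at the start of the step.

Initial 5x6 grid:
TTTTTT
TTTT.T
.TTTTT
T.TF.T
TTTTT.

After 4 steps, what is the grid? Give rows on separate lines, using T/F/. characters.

Step 1: 3 trees catch fire, 1 burn out
  TTTTTT
  TTTT.T
  .TTFTT
  T.F..T
  TTTFT.
Step 2: 5 trees catch fire, 3 burn out
  TTTTTT
  TTTF.T
  .TF.FT
  T....T
  TTF.F.
Step 3: 5 trees catch fire, 5 burn out
  TTTFTT
  TTF..T
  .F...F
  T....T
  TF....
Step 4: 6 trees catch fire, 5 burn out
  TTF.FT
  TF...F
  ......
  T....F
  F.....

TTF.FT
TF...F
......
T....F
F.....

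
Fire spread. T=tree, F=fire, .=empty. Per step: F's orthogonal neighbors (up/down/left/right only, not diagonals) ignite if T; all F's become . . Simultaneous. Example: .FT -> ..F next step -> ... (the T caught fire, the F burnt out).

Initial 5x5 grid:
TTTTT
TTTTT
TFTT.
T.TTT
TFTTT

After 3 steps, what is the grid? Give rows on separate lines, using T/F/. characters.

Step 1: 5 trees catch fire, 2 burn out
  TTTTT
  TFTTT
  F.FT.
  T.TTT
  F.FTT
Step 2: 7 trees catch fire, 5 burn out
  TFTTT
  F.FTT
  ...F.
  F.FTT
  ...FT
Step 3: 5 trees catch fire, 7 burn out
  F.FTT
  ...FT
  .....
  ...FT
  ....F

F.FTT
...FT
.....
...FT
....F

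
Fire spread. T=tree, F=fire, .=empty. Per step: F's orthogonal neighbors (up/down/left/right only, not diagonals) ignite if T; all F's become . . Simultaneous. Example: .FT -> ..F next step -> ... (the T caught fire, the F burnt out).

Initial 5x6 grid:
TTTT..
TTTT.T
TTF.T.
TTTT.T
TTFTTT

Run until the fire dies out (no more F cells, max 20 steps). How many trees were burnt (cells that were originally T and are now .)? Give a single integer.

Answer: 20

Derivation:
Step 1: +5 fires, +2 burnt (F count now 5)
Step 2: +8 fires, +5 burnt (F count now 8)
Step 3: +5 fires, +8 burnt (F count now 5)
Step 4: +2 fires, +5 burnt (F count now 2)
Step 5: +0 fires, +2 burnt (F count now 0)
Fire out after step 5
Initially T: 22, now '.': 28
Total burnt (originally-T cells now '.'): 20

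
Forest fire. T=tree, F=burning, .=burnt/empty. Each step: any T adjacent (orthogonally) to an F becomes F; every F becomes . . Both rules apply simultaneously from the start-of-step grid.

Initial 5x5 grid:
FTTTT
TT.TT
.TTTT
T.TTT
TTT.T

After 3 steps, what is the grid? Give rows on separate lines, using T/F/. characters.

Step 1: 2 trees catch fire, 1 burn out
  .FTTT
  FT.TT
  .TTTT
  T.TTT
  TTT.T
Step 2: 2 trees catch fire, 2 burn out
  ..FTT
  .F.TT
  .TTTT
  T.TTT
  TTT.T
Step 3: 2 trees catch fire, 2 burn out
  ...FT
  ...TT
  .FTTT
  T.TTT
  TTT.T

...FT
...TT
.FTTT
T.TTT
TTT.T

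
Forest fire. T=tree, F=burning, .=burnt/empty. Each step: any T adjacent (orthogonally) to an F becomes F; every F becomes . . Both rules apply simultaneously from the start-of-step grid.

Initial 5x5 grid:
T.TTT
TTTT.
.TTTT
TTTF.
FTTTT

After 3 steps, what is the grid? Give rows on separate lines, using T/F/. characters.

Step 1: 5 trees catch fire, 2 burn out
  T.TTT
  TTTT.
  .TTFT
  FTF..
  .FTFT
Step 2: 6 trees catch fire, 5 burn out
  T.TTT
  TTTF.
  .TF.F
  .F...
  ..F.F
Step 3: 3 trees catch fire, 6 burn out
  T.TFT
  TTF..
  .F...
  .....
  .....

T.TFT
TTF..
.F...
.....
.....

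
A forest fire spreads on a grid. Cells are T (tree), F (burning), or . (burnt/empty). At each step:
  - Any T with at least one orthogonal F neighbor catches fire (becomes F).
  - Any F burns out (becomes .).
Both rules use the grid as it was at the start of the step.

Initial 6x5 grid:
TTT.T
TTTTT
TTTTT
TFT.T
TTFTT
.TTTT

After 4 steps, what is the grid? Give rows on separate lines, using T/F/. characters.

Step 1: 6 trees catch fire, 2 burn out
  TTT.T
  TTTTT
  TFTTT
  F.F.T
  TF.FT
  .TFTT
Step 2: 7 trees catch fire, 6 burn out
  TTT.T
  TFTTT
  F.FTT
  ....T
  F...F
  .F.FT
Step 3: 6 trees catch fire, 7 burn out
  TFT.T
  F.FTT
  ...FT
  ....F
  .....
  ....F
Step 4: 4 trees catch fire, 6 burn out
  F.F.T
  ...FT
  ....F
  .....
  .....
  .....

F.F.T
...FT
....F
.....
.....
.....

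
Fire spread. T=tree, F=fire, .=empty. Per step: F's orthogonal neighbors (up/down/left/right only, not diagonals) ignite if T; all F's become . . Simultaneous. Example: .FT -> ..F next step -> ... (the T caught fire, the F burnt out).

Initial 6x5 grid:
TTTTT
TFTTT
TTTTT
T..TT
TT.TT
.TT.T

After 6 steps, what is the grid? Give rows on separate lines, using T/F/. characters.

Step 1: 4 trees catch fire, 1 burn out
  TFTTT
  F.FTT
  TFTTT
  T..TT
  TT.TT
  .TT.T
Step 2: 5 trees catch fire, 4 burn out
  F.FTT
  ...FT
  F.FTT
  T..TT
  TT.TT
  .TT.T
Step 3: 4 trees catch fire, 5 burn out
  ...FT
  ....F
  ...FT
  F..TT
  TT.TT
  .TT.T
Step 4: 4 trees catch fire, 4 burn out
  ....F
  .....
  ....F
  ...FT
  FT.TT
  .TT.T
Step 5: 3 trees catch fire, 4 burn out
  .....
  .....
  .....
  ....F
  .F.FT
  .TT.T
Step 6: 2 trees catch fire, 3 burn out
  .....
  .....
  .....
  .....
  ....F
  .FT.T

.....
.....
.....
.....
....F
.FT.T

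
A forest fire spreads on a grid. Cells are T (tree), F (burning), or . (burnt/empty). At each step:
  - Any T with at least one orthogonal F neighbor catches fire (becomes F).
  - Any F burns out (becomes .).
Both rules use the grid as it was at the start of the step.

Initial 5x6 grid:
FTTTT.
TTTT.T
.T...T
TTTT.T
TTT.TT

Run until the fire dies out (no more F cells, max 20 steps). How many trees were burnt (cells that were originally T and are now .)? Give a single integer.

Step 1: +2 fires, +1 burnt (F count now 2)
Step 2: +2 fires, +2 burnt (F count now 2)
Step 3: +3 fires, +2 burnt (F count now 3)
Step 4: +3 fires, +3 burnt (F count now 3)
Step 5: +3 fires, +3 burnt (F count now 3)
Step 6: +3 fires, +3 burnt (F count now 3)
Step 7: +0 fires, +3 burnt (F count now 0)
Fire out after step 7
Initially T: 21, now '.': 25
Total burnt (originally-T cells now '.'): 16

Answer: 16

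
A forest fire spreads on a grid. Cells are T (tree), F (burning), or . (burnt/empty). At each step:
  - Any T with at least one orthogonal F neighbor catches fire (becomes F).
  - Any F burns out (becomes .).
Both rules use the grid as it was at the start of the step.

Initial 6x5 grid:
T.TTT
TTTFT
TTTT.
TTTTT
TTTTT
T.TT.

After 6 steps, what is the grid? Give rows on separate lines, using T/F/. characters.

Step 1: 4 trees catch fire, 1 burn out
  T.TFT
  TTF.F
  TTTF.
  TTTTT
  TTTTT
  T.TT.
Step 2: 5 trees catch fire, 4 burn out
  T.F.F
  TF...
  TTF..
  TTTFT
  TTTTT
  T.TT.
Step 3: 5 trees catch fire, 5 burn out
  T....
  F....
  TF...
  TTF.F
  TTTFT
  T.TT.
Step 4: 6 trees catch fire, 5 burn out
  F....
  .....
  F....
  TF...
  TTF.F
  T.TF.
Step 5: 3 trees catch fire, 6 burn out
  .....
  .....
  .....
  F....
  TF...
  T.F..
Step 6: 1 trees catch fire, 3 burn out
  .....
  .....
  .....
  .....
  F....
  T....

.....
.....
.....
.....
F....
T....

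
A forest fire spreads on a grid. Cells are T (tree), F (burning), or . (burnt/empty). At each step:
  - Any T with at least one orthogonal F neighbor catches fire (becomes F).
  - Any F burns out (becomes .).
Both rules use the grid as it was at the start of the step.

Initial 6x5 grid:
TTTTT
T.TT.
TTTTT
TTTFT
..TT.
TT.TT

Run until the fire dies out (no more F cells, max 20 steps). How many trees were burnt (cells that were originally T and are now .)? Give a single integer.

Step 1: +4 fires, +1 burnt (F count now 4)
Step 2: +6 fires, +4 burnt (F count now 6)
Step 3: +5 fires, +6 burnt (F count now 5)
Step 4: +3 fires, +5 burnt (F count now 3)
Step 5: +2 fires, +3 burnt (F count now 2)
Step 6: +1 fires, +2 burnt (F count now 1)
Step 7: +0 fires, +1 burnt (F count now 0)
Fire out after step 7
Initially T: 23, now '.': 28
Total burnt (originally-T cells now '.'): 21

Answer: 21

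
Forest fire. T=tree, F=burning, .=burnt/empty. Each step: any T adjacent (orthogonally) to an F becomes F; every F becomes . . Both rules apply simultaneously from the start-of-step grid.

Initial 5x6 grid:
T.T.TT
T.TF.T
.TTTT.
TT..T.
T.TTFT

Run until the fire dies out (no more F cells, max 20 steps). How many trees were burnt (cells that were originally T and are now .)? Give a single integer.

Answer: 13

Derivation:
Step 1: +5 fires, +2 burnt (F count now 5)
Step 2: +4 fires, +5 burnt (F count now 4)
Step 3: +1 fires, +4 burnt (F count now 1)
Step 4: +1 fires, +1 burnt (F count now 1)
Step 5: +1 fires, +1 burnt (F count now 1)
Step 6: +1 fires, +1 burnt (F count now 1)
Step 7: +0 fires, +1 burnt (F count now 0)
Fire out after step 7
Initially T: 18, now '.': 25
Total burnt (originally-T cells now '.'): 13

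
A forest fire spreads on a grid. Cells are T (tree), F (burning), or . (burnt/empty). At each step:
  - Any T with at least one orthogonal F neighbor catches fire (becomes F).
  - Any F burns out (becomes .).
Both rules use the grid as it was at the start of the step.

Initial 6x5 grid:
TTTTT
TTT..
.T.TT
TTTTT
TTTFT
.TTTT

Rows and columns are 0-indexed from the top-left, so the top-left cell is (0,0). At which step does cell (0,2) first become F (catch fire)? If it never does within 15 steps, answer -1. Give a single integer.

Step 1: cell (0,2)='T' (+4 fires, +1 burnt)
Step 2: cell (0,2)='T' (+6 fires, +4 burnt)
Step 3: cell (0,2)='T' (+4 fires, +6 burnt)
Step 4: cell (0,2)='T' (+2 fires, +4 burnt)
Step 5: cell (0,2)='T' (+1 fires, +2 burnt)
Step 6: cell (0,2)='T' (+3 fires, +1 burnt)
Step 7: cell (0,2)='F' (+2 fires, +3 burnt)
  -> target ignites at step 7
Step 8: cell (0,2)='.' (+1 fires, +2 burnt)
Step 9: cell (0,2)='.' (+1 fires, +1 burnt)
Step 10: cell (0,2)='.' (+0 fires, +1 burnt)
  fire out at step 10

7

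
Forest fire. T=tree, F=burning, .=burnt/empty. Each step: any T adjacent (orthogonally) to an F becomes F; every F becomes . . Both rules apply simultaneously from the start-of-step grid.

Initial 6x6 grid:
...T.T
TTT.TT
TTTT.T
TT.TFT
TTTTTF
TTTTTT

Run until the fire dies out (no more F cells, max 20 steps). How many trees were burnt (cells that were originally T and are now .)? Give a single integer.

Answer: 26

Derivation:
Step 1: +4 fires, +2 burnt (F count now 4)
Step 2: +4 fires, +4 burnt (F count now 4)
Step 3: +4 fires, +4 burnt (F count now 4)
Step 4: +6 fires, +4 burnt (F count now 6)
Step 5: +5 fires, +6 burnt (F count now 5)
Step 6: +3 fires, +5 burnt (F count now 3)
Step 7: +0 fires, +3 burnt (F count now 0)
Fire out after step 7
Initially T: 27, now '.': 35
Total burnt (originally-T cells now '.'): 26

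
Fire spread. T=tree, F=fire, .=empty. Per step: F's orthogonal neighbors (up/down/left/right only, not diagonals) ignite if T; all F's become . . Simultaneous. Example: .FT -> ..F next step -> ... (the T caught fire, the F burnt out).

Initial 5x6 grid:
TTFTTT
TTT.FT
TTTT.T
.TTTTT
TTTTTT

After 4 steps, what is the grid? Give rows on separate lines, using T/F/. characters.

Step 1: 5 trees catch fire, 2 burn out
  TF.FFT
  TTF..F
  TTTT.T
  .TTTTT
  TTTTTT
Step 2: 5 trees catch fire, 5 burn out
  F....F
  TF....
  TTFT.F
  .TTTTT
  TTTTTT
Step 3: 5 trees catch fire, 5 burn out
  ......
  F.....
  TF.F..
  .TFTTF
  TTTTTT
Step 4: 6 trees catch fire, 5 burn out
  ......
  ......
  F.....
  .F.FF.
  TTFTTF

......
......
F.....
.F.FF.
TTFTTF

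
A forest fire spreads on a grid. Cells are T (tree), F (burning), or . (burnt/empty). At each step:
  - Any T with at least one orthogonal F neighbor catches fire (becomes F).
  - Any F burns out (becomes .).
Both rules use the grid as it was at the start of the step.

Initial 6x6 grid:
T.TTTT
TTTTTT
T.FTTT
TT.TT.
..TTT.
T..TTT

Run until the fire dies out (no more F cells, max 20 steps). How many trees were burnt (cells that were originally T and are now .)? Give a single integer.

Answer: 25

Derivation:
Step 1: +2 fires, +1 burnt (F count now 2)
Step 2: +5 fires, +2 burnt (F count now 5)
Step 3: +6 fires, +5 burnt (F count now 6)
Step 4: +7 fires, +6 burnt (F count now 7)
Step 5: +3 fires, +7 burnt (F count now 3)
Step 6: +2 fires, +3 burnt (F count now 2)
Step 7: +0 fires, +2 burnt (F count now 0)
Fire out after step 7
Initially T: 26, now '.': 35
Total burnt (originally-T cells now '.'): 25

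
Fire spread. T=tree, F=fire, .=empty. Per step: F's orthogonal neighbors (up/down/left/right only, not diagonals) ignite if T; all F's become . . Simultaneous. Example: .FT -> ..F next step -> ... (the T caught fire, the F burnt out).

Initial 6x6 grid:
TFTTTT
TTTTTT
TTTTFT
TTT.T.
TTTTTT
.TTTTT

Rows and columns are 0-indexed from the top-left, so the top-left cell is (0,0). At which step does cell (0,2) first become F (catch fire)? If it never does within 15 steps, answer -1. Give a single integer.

Step 1: cell (0,2)='F' (+7 fires, +2 burnt)
  -> target ignites at step 1
Step 2: cell (0,2)='.' (+9 fires, +7 burnt)
Step 3: cell (0,2)='.' (+7 fires, +9 burnt)
Step 4: cell (0,2)='.' (+5 fires, +7 burnt)
Step 5: cell (0,2)='.' (+3 fires, +5 burnt)
Step 6: cell (0,2)='.' (+0 fires, +3 burnt)
  fire out at step 6

1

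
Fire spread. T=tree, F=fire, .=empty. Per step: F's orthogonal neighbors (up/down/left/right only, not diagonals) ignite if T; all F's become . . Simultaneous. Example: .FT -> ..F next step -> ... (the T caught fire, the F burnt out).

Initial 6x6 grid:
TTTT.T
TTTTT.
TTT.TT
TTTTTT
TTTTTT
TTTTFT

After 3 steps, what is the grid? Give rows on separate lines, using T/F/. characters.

Step 1: 3 trees catch fire, 1 burn out
  TTTT.T
  TTTTT.
  TTT.TT
  TTTTTT
  TTTTFT
  TTTF.F
Step 2: 4 trees catch fire, 3 burn out
  TTTT.T
  TTTTT.
  TTT.TT
  TTTTFT
  TTTF.F
  TTF...
Step 3: 5 trees catch fire, 4 burn out
  TTTT.T
  TTTTT.
  TTT.FT
  TTTF.F
  TTF...
  TF....

TTTT.T
TTTTT.
TTT.FT
TTTF.F
TTF...
TF....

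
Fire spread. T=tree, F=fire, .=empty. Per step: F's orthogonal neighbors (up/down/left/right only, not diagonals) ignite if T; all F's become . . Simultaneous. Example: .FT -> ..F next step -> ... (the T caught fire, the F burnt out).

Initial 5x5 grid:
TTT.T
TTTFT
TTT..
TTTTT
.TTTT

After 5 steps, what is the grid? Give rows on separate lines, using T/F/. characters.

Step 1: 2 trees catch fire, 1 burn out
  TTT.T
  TTF.F
  TTT..
  TTTTT
  .TTTT
Step 2: 4 trees catch fire, 2 burn out
  TTF.F
  TF...
  TTF..
  TTTTT
  .TTTT
Step 3: 4 trees catch fire, 4 burn out
  TF...
  F....
  TF...
  TTFTT
  .TTTT
Step 4: 5 trees catch fire, 4 burn out
  F....
  .....
  F....
  TF.FT
  .TFTT
Step 5: 4 trees catch fire, 5 burn out
  .....
  .....
  .....
  F...F
  .F.FT

.....
.....
.....
F...F
.F.FT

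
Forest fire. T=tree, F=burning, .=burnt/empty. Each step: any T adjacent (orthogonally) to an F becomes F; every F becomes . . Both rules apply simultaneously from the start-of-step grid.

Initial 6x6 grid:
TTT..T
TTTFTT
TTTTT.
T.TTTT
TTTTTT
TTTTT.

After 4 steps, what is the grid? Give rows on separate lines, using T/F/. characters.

Step 1: 3 trees catch fire, 1 burn out
  TTT..T
  TTF.FT
  TTTFT.
  T.TTTT
  TTTTTT
  TTTTT.
Step 2: 6 trees catch fire, 3 burn out
  TTF..T
  TF...F
  TTF.F.
  T.TFTT
  TTTTTT
  TTTTT.
Step 3: 7 trees catch fire, 6 burn out
  TF...F
  F.....
  TF....
  T.F.FT
  TTTFTT
  TTTTT.
Step 4: 6 trees catch fire, 7 burn out
  F.....
  ......
  F.....
  T....F
  TTF.FT
  TTTFT.

F.....
......
F.....
T....F
TTF.FT
TTTFT.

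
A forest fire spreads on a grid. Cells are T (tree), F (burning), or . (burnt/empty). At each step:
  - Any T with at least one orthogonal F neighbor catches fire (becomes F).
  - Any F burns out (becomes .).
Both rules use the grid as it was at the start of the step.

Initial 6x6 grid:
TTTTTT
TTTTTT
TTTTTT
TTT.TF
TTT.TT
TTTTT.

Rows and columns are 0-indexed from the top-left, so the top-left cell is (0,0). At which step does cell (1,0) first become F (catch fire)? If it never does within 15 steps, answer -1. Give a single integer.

Step 1: cell (1,0)='T' (+3 fires, +1 burnt)
Step 2: cell (1,0)='T' (+3 fires, +3 burnt)
Step 3: cell (1,0)='T' (+4 fires, +3 burnt)
Step 4: cell (1,0)='T' (+4 fires, +4 burnt)
Step 5: cell (1,0)='T' (+5 fires, +4 burnt)
Step 6: cell (1,0)='T' (+6 fires, +5 burnt)
Step 7: cell (1,0)='F' (+5 fires, +6 burnt)
  -> target ignites at step 7
Step 8: cell (1,0)='.' (+2 fires, +5 burnt)
Step 9: cell (1,0)='.' (+0 fires, +2 burnt)
  fire out at step 9

7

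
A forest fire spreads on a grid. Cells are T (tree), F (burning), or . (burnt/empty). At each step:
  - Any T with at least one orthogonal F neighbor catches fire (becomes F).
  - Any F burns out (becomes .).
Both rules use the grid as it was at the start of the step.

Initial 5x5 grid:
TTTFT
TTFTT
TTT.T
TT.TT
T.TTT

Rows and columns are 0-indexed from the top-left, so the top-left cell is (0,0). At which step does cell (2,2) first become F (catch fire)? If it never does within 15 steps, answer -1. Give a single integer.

Step 1: cell (2,2)='F' (+5 fires, +2 burnt)
  -> target ignites at step 1
Step 2: cell (2,2)='.' (+4 fires, +5 burnt)
Step 3: cell (2,2)='.' (+4 fires, +4 burnt)
Step 4: cell (2,2)='.' (+2 fires, +4 burnt)
Step 5: cell (2,2)='.' (+3 fires, +2 burnt)
Step 6: cell (2,2)='.' (+1 fires, +3 burnt)
Step 7: cell (2,2)='.' (+1 fires, +1 burnt)
Step 8: cell (2,2)='.' (+0 fires, +1 burnt)
  fire out at step 8

1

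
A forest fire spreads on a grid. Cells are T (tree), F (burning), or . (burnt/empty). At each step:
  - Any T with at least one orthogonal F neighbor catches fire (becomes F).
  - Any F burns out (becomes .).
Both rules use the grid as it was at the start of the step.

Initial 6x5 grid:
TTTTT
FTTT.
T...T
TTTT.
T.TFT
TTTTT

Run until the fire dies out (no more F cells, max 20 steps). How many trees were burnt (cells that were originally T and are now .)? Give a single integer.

Step 1: +7 fires, +2 burnt (F count now 7)
Step 2: +6 fires, +7 burnt (F count now 6)
Step 3: +5 fires, +6 burnt (F count now 5)
Step 4: +2 fires, +5 burnt (F count now 2)
Step 5: +1 fires, +2 burnt (F count now 1)
Step 6: +0 fires, +1 burnt (F count now 0)
Fire out after step 6
Initially T: 22, now '.': 29
Total burnt (originally-T cells now '.'): 21

Answer: 21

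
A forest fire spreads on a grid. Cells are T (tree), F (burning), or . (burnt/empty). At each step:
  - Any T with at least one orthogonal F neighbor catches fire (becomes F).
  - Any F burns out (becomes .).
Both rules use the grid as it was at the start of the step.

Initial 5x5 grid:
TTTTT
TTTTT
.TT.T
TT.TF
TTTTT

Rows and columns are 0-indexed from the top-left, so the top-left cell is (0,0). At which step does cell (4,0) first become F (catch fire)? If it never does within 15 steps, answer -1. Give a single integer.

Step 1: cell (4,0)='T' (+3 fires, +1 burnt)
Step 2: cell (4,0)='T' (+2 fires, +3 burnt)
Step 3: cell (4,0)='T' (+3 fires, +2 burnt)
Step 4: cell (4,0)='T' (+3 fires, +3 burnt)
Step 5: cell (4,0)='F' (+5 fires, +3 burnt)
  -> target ignites at step 5
Step 6: cell (4,0)='.' (+4 fires, +5 burnt)
Step 7: cell (4,0)='.' (+1 fires, +4 burnt)
Step 8: cell (4,0)='.' (+0 fires, +1 burnt)
  fire out at step 8

5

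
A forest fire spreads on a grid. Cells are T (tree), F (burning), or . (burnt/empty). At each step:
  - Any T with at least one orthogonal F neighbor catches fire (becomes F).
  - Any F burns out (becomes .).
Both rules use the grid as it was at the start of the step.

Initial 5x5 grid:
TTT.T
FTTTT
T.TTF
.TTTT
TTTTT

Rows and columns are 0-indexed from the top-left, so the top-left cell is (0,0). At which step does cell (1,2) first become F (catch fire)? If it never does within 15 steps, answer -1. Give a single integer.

Step 1: cell (1,2)='T' (+6 fires, +2 burnt)
Step 2: cell (1,2)='F' (+7 fires, +6 burnt)
  -> target ignites at step 2
Step 3: cell (1,2)='.' (+3 fires, +7 burnt)
Step 4: cell (1,2)='.' (+2 fires, +3 burnt)
Step 5: cell (1,2)='.' (+1 fires, +2 burnt)
Step 6: cell (1,2)='.' (+1 fires, +1 burnt)
Step 7: cell (1,2)='.' (+0 fires, +1 burnt)
  fire out at step 7

2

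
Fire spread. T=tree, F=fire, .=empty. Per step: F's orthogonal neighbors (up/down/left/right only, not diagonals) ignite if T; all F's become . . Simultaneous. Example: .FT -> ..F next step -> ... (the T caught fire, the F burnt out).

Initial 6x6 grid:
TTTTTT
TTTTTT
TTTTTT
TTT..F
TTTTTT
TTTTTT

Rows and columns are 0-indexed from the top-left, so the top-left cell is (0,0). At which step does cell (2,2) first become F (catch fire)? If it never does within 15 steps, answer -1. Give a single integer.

Step 1: cell (2,2)='T' (+2 fires, +1 burnt)
Step 2: cell (2,2)='T' (+4 fires, +2 burnt)
Step 3: cell (2,2)='T' (+5 fires, +4 burnt)
Step 4: cell (2,2)='F' (+5 fires, +5 burnt)
  -> target ignites at step 4
Step 5: cell (2,2)='.' (+6 fires, +5 burnt)
Step 6: cell (2,2)='.' (+6 fires, +6 burnt)
Step 7: cell (2,2)='.' (+4 fires, +6 burnt)
Step 8: cell (2,2)='.' (+1 fires, +4 burnt)
Step 9: cell (2,2)='.' (+0 fires, +1 burnt)
  fire out at step 9

4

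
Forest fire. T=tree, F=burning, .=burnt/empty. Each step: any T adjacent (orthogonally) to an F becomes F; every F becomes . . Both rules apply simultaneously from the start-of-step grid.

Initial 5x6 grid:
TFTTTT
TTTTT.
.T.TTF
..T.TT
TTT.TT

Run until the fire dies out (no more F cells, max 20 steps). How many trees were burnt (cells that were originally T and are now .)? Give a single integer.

Step 1: +5 fires, +2 burnt (F count now 5)
Step 2: +8 fires, +5 burnt (F count now 8)
Step 3: +3 fires, +8 burnt (F count now 3)
Step 4: +1 fires, +3 burnt (F count now 1)
Step 5: +0 fires, +1 burnt (F count now 0)
Fire out after step 5
Initially T: 21, now '.': 26
Total burnt (originally-T cells now '.'): 17

Answer: 17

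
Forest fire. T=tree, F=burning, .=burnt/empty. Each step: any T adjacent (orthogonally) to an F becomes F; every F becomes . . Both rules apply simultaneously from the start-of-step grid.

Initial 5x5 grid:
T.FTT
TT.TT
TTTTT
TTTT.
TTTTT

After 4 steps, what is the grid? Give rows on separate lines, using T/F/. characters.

Step 1: 1 trees catch fire, 1 burn out
  T..FT
  TT.TT
  TTTTT
  TTTT.
  TTTTT
Step 2: 2 trees catch fire, 1 burn out
  T...F
  TT.FT
  TTTTT
  TTTT.
  TTTTT
Step 3: 2 trees catch fire, 2 burn out
  T....
  TT..F
  TTTFT
  TTTT.
  TTTTT
Step 4: 3 trees catch fire, 2 burn out
  T....
  TT...
  TTF.F
  TTTF.
  TTTTT

T....
TT...
TTF.F
TTTF.
TTTTT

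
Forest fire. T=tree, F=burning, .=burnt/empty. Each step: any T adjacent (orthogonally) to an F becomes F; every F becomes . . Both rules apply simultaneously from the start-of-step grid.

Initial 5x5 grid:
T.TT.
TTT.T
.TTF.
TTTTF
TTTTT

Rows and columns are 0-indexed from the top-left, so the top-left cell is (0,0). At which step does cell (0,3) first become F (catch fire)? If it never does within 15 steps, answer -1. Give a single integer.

Step 1: cell (0,3)='T' (+3 fires, +2 burnt)
Step 2: cell (0,3)='T' (+4 fires, +3 burnt)
Step 3: cell (0,3)='T' (+4 fires, +4 burnt)
Step 4: cell (0,3)='F' (+4 fires, +4 burnt)
  -> target ignites at step 4
Step 5: cell (0,3)='.' (+2 fires, +4 burnt)
Step 6: cell (0,3)='.' (+0 fires, +2 burnt)
  fire out at step 6

4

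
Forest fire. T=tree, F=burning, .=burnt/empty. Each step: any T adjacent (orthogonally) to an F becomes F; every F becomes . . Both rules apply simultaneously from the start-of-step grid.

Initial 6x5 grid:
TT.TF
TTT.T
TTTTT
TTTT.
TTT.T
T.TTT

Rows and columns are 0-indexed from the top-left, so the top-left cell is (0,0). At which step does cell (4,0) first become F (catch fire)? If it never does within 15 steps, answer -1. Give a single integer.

Step 1: cell (4,0)='T' (+2 fires, +1 burnt)
Step 2: cell (4,0)='T' (+1 fires, +2 burnt)
Step 3: cell (4,0)='T' (+1 fires, +1 burnt)
Step 4: cell (4,0)='T' (+2 fires, +1 burnt)
Step 5: cell (4,0)='T' (+3 fires, +2 burnt)
Step 6: cell (4,0)='T' (+4 fires, +3 burnt)
Step 7: cell (4,0)='T' (+5 fires, +4 burnt)
Step 8: cell (4,0)='F' (+3 fires, +5 burnt)
  -> target ignites at step 8
Step 9: cell (4,0)='.' (+2 fires, +3 burnt)
Step 10: cell (4,0)='.' (+1 fires, +2 burnt)
Step 11: cell (4,0)='.' (+0 fires, +1 burnt)
  fire out at step 11

8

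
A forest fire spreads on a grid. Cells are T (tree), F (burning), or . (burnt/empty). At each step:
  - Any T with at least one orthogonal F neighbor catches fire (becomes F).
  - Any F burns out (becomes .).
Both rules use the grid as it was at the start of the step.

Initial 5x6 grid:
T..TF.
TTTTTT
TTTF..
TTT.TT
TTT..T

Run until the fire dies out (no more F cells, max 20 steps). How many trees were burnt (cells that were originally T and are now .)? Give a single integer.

Answer: 17

Derivation:
Step 1: +4 fires, +2 burnt (F count now 4)
Step 2: +4 fires, +4 burnt (F count now 4)
Step 3: +4 fires, +4 burnt (F count now 4)
Step 4: +3 fires, +4 burnt (F count now 3)
Step 5: +2 fires, +3 burnt (F count now 2)
Step 6: +0 fires, +2 burnt (F count now 0)
Fire out after step 6
Initially T: 20, now '.': 27
Total burnt (originally-T cells now '.'): 17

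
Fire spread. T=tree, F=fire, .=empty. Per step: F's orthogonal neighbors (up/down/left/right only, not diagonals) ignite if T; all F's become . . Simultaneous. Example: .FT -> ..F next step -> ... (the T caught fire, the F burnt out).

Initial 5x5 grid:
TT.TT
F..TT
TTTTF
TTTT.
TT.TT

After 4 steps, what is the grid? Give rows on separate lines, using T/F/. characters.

Step 1: 4 trees catch fire, 2 burn out
  FT.TT
  ...TF
  FTTF.
  TTTT.
  TT.TT
Step 2: 7 trees catch fire, 4 burn out
  .F.TF
  ...F.
  .FF..
  FTTF.
  TT.TT
Step 3: 5 trees catch fire, 7 burn out
  ...F.
  .....
  .....
  .FF..
  FT.FT
Step 4: 2 trees catch fire, 5 burn out
  .....
  .....
  .....
  .....
  .F..F

.....
.....
.....
.....
.F..F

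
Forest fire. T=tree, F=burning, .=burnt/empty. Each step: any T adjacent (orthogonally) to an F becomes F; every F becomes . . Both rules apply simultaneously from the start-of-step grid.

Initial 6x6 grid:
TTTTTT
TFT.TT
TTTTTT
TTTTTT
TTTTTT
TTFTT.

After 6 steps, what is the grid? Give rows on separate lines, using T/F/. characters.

Step 1: 7 trees catch fire, 2 burn out
  TFTTTT
  F.F.TT
  TFTTTT
  TTTTTT
  TTFTTT
  TF.FT.
Step 2: 10 trees catch fire, 7 burn out
  F.FTTT
  ....TT
  F.FTTT
  TFFTTT
  TF.FTT
  F...F.
Step 3: 6 trees catch fire, 10 burn out
  ...FTT
  ....TT
  ...FTT
  F..FTT
  F...FT
  ......
Step 4: 4 trees catch fire, 6 burn out
  ....FT
  ....TT
  ....FT
  ....FT
  .....F
  ......
Step 5: 4 trees catch fire, 4 burn out
  .....F
  ....FT
  .....F
  .....F
  ......
  ......
Step 6: 1 trees catch fire, 4 burn out
  ......
  .....F
  ......
  ......
  ......
  ......

......
.....F
......
......
......
......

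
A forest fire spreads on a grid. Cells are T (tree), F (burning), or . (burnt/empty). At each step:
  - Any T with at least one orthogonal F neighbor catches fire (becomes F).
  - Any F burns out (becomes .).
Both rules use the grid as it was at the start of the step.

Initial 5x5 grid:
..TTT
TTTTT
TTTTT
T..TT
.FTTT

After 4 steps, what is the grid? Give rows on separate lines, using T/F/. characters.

Step 1: 1 trees catch fire, 1 burn out
  ..TTT
  TTTTT
  TTTTT
  T..TT
  ..FTT
Step 2: 1 trees catch fire, 1 burn out
  ..TTT
  TTTTT
  TTTTT
  T..TT
  ...FT
Step 3: 2 trees catch fire, 1 burn out
  ..TTT
  TTTTT
  TTTTT
  T..FT
  ....F
Step 4: 2 trees catch fire, 2 burn out
  ..TTT
  TTTTT
  TTTFT
  T...F
  .....

..TTT
TTTTT
TTTFT
T...F
.....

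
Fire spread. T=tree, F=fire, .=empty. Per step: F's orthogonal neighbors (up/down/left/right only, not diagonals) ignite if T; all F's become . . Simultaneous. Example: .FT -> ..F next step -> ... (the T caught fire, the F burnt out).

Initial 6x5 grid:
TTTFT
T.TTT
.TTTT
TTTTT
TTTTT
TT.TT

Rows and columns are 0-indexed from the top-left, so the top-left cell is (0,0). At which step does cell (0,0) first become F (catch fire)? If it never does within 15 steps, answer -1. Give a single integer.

Step 1: cell (0,0)='T' (+3 fires, +1 burnt)
Step 2: cell (0,0)='T' (+4 fires, +3 burnt)
Step 3: cell (0,0)='F' (+4 fires, +4 burnt)
  -> target ignites at step 3
Step 4: cell (0,0)='.' (+5 fires, +4 burnt)
Step 5: cell (0,0)='.' (+4 fires, +5 burnt)
Step 6: cell (0,0)='.' (+3 fires, +4 burnt)
Step 7: cell (0,0)='.' (+2 fires, +3 burnt)
Step 8: cell (0,0)='.' (+1 fires, +2 burnt)
Step 9: cell (0,0)='.' (+0 fires, +1 burnt)
  fire out at step 9

3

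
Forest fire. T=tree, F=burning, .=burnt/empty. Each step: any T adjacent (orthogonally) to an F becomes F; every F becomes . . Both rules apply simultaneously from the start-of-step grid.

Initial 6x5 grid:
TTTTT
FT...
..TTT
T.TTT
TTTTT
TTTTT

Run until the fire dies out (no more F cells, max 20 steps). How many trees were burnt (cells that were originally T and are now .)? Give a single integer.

Step 1: +2 fires, +1 burnt (F count now 2)
Step 2: +1 fires, +2 burnt (F count now 1)
Step 3: +1 fires, +1 burnt (F count now 1)
Step 4: +1 fires, +1 burnt (F count now 1)
Step 5: +1 fires, +1 burnt (F count now 1)
Step 6: +0 fires, +1 burnt (F count now 0)
Fire out after step 6
Initially T: 23, now '.': 13
Total burnt (originally-T cells now '.'): 6

Answer: 6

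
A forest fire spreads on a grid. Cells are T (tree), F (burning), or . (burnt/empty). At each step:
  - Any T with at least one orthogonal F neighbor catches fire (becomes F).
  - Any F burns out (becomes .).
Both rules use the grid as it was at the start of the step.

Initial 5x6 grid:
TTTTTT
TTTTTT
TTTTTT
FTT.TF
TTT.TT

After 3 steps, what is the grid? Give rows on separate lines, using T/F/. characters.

Step 1: 6 trees catch fire, 2 burn out
  TTTTTT
  TTTTTT
  FTTTTF
  .FT.F.
  FTT.TF
Step 2: 7 trees catch fire, 6 burn out
  TTTTTT
  FTTTTF
  .FTTF.
  ..F...
  .FT.F.
Step 3: 7 trees catch fire, 7 burn out
  FTTTTF
  .FTTF.
  ..FF..
  ......
  ..F...

FTTTTF
.FTTF.
..FF..
......
..F...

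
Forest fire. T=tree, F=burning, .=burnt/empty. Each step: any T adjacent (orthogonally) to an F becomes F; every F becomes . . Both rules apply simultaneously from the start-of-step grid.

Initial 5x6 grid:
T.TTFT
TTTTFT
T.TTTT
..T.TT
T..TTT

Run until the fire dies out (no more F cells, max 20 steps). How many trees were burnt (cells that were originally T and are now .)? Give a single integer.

Answer: 20

Derivation:
Step 1: +5 fires, +2 burnt (F count now 5)
Step 2: +5 fires, +5 burnt (F count now 5)
Step 3: +4 fires, +5 burnt (F count now 4)
Step 4: +4 fires, +4 burnt (F count now 4)
Step 5: +2 fires, +4 burnt (F count now 2)
Step 6: +0 fires, +2 burnt (F count now 0)
Fire out after step 6
Initially T: 21, now '.': 29
Total burnt (originally-T cells now '.'): 20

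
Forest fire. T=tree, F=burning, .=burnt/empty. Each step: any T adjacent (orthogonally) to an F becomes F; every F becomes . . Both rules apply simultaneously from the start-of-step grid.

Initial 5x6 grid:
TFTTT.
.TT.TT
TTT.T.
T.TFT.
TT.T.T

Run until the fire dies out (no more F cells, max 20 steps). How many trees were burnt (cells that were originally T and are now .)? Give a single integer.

Step 1: +6 fires, +2 burnt (F count now 6)
Step 2: +5 fires, +6 burnt (F count now 5)
Step 3: +3 fires, +5 burnt (F count now 3)
Step 4: +2 fires, +3 burnt (F count now 2)
Step 5: +1 fires, +2 burnt (F count now 1)
Step 6: +1 fires, +1 burnt (F count now 1)
Step 7: +0 fires, +1 burnt (F count now 0)
Fire out after step 7
Initially T: 19, now '.': 29
Total burnt (originally-T cells now '.'): 18

Answer: 18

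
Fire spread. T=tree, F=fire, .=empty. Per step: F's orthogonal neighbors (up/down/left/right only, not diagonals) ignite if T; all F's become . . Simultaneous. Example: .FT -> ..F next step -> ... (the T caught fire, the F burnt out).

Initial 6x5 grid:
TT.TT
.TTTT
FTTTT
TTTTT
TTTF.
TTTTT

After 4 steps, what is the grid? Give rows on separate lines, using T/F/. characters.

Step 1: 5 trees catch fire, 2 burn out
  TT.TT
  .TTTT
  .FTTT
  FTTFT
  TTF..
  TTTFT
Step 2: 10 trees catch fire, 5 burn out
  TT.TT
  .FTTT
  ..FFT
  .FF.F
  FF...
  TTF.F
Step 3: 6 trees catch fire, 10 burn out
  TF.TT
  ..FFT
  ....F
  .....
  .....
  FF...
Step 4: 3 trees catch fire, 6 burn out
  F..FT
  ....F
  .....
  .....
  .....
  .....

F..FT
....F
.....
.....
.....
.....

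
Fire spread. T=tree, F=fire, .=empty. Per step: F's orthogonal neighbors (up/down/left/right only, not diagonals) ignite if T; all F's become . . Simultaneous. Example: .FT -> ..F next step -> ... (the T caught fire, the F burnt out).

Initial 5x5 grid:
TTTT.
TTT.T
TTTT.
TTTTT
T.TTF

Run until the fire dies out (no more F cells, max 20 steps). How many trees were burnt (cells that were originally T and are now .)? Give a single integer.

Step 1: +2 fires, +1 burnt (F count now 2)
Step 2: +2 fires, +2 burnt (F count now 2)
Step 3: +2 fires, +2 burnt (F count now 2)
Step 4: +2 fires, +2 burnt (F count now 2)
Step 5: +3 fires, +2 burnt (F count now 3)
Step 6: +4 fires, +3 burnt (F count now 4)
Step 7: +3 fires, +4 burnt (F count now 3)
Step 8: +1 fires, +3 burnt (F count now 1)
Step 9: +0 fires, +1 burnt (F count now 0)
Fire out after step 9
Initially T: 20, now '.': 24
Total burnt (originally-T cells now '.'): 19

Answer: 19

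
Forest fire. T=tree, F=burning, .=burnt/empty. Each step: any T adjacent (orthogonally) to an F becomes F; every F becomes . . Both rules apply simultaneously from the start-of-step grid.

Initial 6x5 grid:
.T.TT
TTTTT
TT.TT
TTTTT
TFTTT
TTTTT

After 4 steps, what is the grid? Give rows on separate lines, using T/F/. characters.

Step 1: 4 trees catch fire, 1 burn out
  .T.TT
  TTTTT
  TT.TT
  TFTTT
  F.FTT
  TFTTT
Step 2: 6 trees catch fire, 4 burn out
  .T.TT
  TTTTT
  TF.TT
  F.FTT
  ...FT
  F.FTT
Step 3: 5 trees catch fire, 6 burn out
  .T.TT
  TFTTT
  F..TT
  ...FT
  ....F
  ...FT
Step 4: 6 trees catch fire, 5 burn out
  .F.TT
  F.FTT
  ...FT
  ....F
  .....
  ....F

.F.TT
F.FTT
...FT
....F
.....
....F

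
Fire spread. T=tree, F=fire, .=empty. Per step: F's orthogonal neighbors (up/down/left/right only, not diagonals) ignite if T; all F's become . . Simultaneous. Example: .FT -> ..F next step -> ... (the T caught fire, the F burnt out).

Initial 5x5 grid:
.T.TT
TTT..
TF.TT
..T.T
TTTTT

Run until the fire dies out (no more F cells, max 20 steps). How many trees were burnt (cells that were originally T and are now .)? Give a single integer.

Answer: 5

Derivation:
Step 1: +2 fires, +1 burnt (F count now 2)
Step 2: +3 fires, +2 burnt (F count now 3)
Step 3: +0 fires, +3 burnt (F count now 0)
Fire out after step 3
Initially T: 16, now '.': 14
Total burnt (originally-T cells now '.'): 5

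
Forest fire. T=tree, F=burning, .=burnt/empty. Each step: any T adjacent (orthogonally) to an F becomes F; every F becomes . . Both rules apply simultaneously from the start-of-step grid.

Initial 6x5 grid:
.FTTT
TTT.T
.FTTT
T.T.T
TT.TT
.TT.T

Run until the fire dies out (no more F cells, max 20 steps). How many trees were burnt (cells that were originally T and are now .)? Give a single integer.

Answer: 15

Derivation:
Step 1: +3 fires, +2 burnt (F count now 3)
Step 2: +5 fires, +3 burnt (F count now 5)
Step 3: +2 fires, +5 burnt (F count now 2)
Step 4: +2 fires, +2 burnt (F count now 2)
Step 5: +1 fires, +2 burnt (F count now 1)
Step 6: +2 fires, +1 burnt (F count now 2)
Step 7: +0 fires, +2 burnt (F count now 0)
Fire out after step 7
Initially T: 20, now '.': 25
Total burnt (originally-T cells now '.'): 15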